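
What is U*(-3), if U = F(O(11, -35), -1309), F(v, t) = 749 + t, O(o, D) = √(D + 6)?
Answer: 1680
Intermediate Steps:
O(o, D) = √(6 + D)
U = -560 (U = 749 - 1309 = -560)
U*(-3) = -560*(-3) = 1680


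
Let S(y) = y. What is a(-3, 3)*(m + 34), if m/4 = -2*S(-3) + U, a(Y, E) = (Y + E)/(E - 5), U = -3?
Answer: 0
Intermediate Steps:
a(Y, E) = (E + Y)/(-5 + E)
m = 12 (m = 4*(-2*(-3) - 3) = 4*(6 - 3) = 4*3 = 12)
a(-3, 3)*(m + 34) = ((3 - 3)/(-5 + 3))*(12 + 34) = (0/(-2))*46 = -1/2*0*46 = 0*46 = 0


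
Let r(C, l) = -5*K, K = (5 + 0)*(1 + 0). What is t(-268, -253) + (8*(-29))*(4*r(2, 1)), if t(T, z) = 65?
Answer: 23265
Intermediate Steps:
K = 5 (K = 5*1 = 5)
r(C, l) = -25 (r(C, l) = -5*5 = -25)
t(-268, -253) + (8*(-29))*(4*r(2, 1)) = 65 + (8*(-29))*(4*(-25)) = 65 - 232*(-100) = 65 + 23200 = 23265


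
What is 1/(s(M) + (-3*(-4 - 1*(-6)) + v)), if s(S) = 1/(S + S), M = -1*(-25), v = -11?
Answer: -50/849 ≈ -0.058893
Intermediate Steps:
M = 25
s(S) = 1/(2*S)
1/(s(M) + (-3*(-4 - 1*(-6)) + v)) = 1/((½)/25 + (-3*(-4 - 1*(-6)) - 11)) = 1/((½)*(1/25) + (-3*(-4 + 6) - 11)) = 1/(1/50 + (-3*2 - 11)) = 1/(1/50 + (-6 - 11)) = 1/(1/50 - 17) = 1/(-849/50) = -50/849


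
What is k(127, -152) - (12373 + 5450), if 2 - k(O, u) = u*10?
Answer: -16301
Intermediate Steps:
k(O, u) = 2 - 10*u (k(O, u) = 2 - u*10 = 2 - 10*u)
k(127, -152) - (12373 + 5450) = (2 - 10*(-152)) - (12373 + 5450) = (2 + 1520) - 1*17823 = 1522 - 17823 = -16301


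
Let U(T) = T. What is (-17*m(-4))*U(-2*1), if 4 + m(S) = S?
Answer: -272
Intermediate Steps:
m(S) = -4 + S
(-17*m(-4))*U(-2*1) = (-17*(-4 - 4))*(-2*1) = -17*(-8)*(-2) = 136*(-2) = -272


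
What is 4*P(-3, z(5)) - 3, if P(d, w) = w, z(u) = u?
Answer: 17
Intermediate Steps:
4*P(-3, z(5)) - 3 = 4*5 - 3 = 20 - 3 = 17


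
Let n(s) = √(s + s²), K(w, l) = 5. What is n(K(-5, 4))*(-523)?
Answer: -523*√30 ≈ -2864.6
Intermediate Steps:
n(K(-5, 4))*(-523) = √(5*(1 + 5))*(-523) = √(5*6)*(-523) = √30*(-523) = -523*√30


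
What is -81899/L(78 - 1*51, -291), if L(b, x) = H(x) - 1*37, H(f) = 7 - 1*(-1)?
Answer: 81899/29 ≈ 2824.1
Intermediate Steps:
H(f) = 8 (H(f) = 7 + 1 = 8)
L(b, x) = -29 (L(b, x) = 8 - 1*37 = 8 - 37 = -29)
-81899/L(78 - 1*51, -291) = -81899/(-29) = -81899*(-1/29) = 81899/29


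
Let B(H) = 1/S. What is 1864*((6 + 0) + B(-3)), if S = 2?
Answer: 12116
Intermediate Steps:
B(H) = 1/2
1864*((6 + 0) + B(-3)) = 1864*((6 + 0) + 1/2) = 1864*(6 + 1/2) = 1864*(13/2) = 12116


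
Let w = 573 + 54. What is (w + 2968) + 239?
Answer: 3834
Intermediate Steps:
w = 627
(w + 2968) + 239 = (627 + 2968) + 239 = 3595 + 239 = 3834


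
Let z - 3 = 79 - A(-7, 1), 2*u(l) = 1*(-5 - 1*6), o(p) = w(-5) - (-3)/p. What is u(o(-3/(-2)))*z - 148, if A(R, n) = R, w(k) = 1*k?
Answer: -1275/2 ≈ -637.50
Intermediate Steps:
w(k) = k
o(p) = -5 + 3/p (o(p) = -5 - (-3)/p = -5 + 3/p)
u(l) = -11/2 (u(l) = (1*(-5 - 1*6))/2 = (1*(-5 - 6))/2 = (1*(-11))/2 = (1/2)*(-11) = -11/2)
z = 89 (z = 3 + (79 - 1*(-7)) = 3 + (79 + 7) = 3 + 86 = 89)
u(o(-3/(-2)))*z - 148 = -11/2*89 - 148 = -979/2 - 148 = -1275/2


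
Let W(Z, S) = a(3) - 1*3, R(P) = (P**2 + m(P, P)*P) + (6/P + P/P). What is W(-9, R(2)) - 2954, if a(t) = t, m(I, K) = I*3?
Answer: -2954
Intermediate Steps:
m(I, K) = 3*I
R(P) = 1 + 4*P**2 + 6/P (R(P) = (P**2 + (3*P)*P) + (6/P + P/P) = (P**2 + 3*P**2) + (6/P + 1) = 4*P**2 + (1 + 6/P) = 1 + 4*P**2 + 6/P)
W(Z, S) = 0 (W(Z, S) = 3 - 1*3 = 3 - 3 = 0)
W(-9, R(2)) - 2954 = 0 - 2954 = -2954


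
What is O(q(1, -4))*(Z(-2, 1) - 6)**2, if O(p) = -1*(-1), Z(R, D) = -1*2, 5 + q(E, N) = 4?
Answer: 64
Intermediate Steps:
q(E, N) = -1 (q(E, N) = -5 + 4 = -1)
Z(R, D) = -2
O(p) = 1
O(q(1, -4))*(Z(-2, 1) - 6)**2 = 1*(-2 - 6)**2 = 1*(-8)**2 = 1*64 = 64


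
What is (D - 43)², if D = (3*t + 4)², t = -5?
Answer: 6084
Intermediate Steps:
D = 121 (D = (3*(-5) + 4)² = (-15 + 4)² = (-11)² = 121)
(D - 43)² = (121 - 43)² = 78² = 6084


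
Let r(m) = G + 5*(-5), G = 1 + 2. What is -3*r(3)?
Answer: 66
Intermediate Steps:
G = 3
r(m) = -22 (r(m) = 3 + 5*(-5) = 3 - 25 = -22)
-3*r(3) = -3*(-22) = 66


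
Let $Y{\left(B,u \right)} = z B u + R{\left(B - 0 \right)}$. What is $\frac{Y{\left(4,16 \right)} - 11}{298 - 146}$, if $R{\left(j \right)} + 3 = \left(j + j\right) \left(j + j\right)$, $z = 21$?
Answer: $\frac{697}{76} \approx 9.1711$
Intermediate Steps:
$R{\left(j \right)} = -3 + 4 j^{2}$ ($R{\left(j \right)} = -3 + \left(j + j\right) \left(j + j\right) = -3 + 2 j 2 j = -3 + 4 j^{2}$)
$Y{\left(B,u \right)} = -3 + 4 B^{2} + 21 B u$ ($Y{\left(B,u \right)} = 21 B u + \left(-3 + 4 \left(B - 0\right)^{2}\right) = 21 B u + \left(-3 + 4 \left(B + 0\right)^{2}\right) = 21 B u + \left(-3 + 4 B^{2}\right) = -3 + 4 B^{2} + 21 B u$)
$\frac{Y{\left(4,16 \right)} - 11}{298 - 146} = \frac{\left(-3 + 4 \cdot 4^{2} + 21 \cdot 4 \cdot 16\right) - 11}{298 - 146} = \frac{\left(-3 + 4 \cdot 16 + 1344\right) - 11}{152} = \left(\left(-3 + 64 + 1344\right) - 11\right) \frac{1}{152} = \left(1405 - 11\right) \frac{1}{152} = 1394 \cdot \frac{1}{152} = \frac{697}{76}$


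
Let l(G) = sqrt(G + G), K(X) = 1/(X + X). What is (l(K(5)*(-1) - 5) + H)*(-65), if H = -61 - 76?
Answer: 8905 - 13*I*sqrt(255) ≈ 8905.0 - 207.59*I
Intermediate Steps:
K(X) = 1/(2*X)
l(G) = sqrt(2)*sqrt(G) (l(G) = sqrt(2*G) = sqrt(2)*sqrt(G))
H = -137
(l(K(5)*(-1) - 5) + H)*(-65) = (sqrt(2)*sqrt(((1/2)/5)*(-1) - 5) - 137)*(-65) = (sqrt(2)*sqrt(((1/2)*(1/5))*(-1) - 5) - 137)*(-65) = (sqrt(2)*sqrt((1/10)*(-1) - 5) - 137)*(-65) = (sqrt(2)*sqrt(-1/10 - 5) - 137)*(-65) = (sqrt(2)*sqrt(-51/10) - 137)*(-65) = (sqrt(2)*(I*sqrt(510)/10) - 137)*(-65) = (I*sqrt(255)/5 - 137)*(-65) = (-137 + I*sqrt(255)/5)*(-65) = 8905 - 13*I*sqrt(255)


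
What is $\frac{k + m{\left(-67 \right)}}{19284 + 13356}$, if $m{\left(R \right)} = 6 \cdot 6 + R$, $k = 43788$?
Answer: $\frac{43757}{32640} \approx 1.3406$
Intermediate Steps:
$m{\left(R \right)} = 36 + R$
$\frac{k + m{\left(-67 \right)}}{19284 + 13356} = \frac{43788 + \left(36 - 67\right)}{19284 + 13356} = \frac{43788 - 31}{32640} = 43757 \cdot \frac{1}{32640} = \frac{43757}{32640}$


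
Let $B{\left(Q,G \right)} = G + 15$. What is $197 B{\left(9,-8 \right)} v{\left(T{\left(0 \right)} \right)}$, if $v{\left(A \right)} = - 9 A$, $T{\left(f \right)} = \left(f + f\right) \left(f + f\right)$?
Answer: $0$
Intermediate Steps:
$T{\left(f \right)} = 4 f^{2}$ ($T{\left(f \right)} = 2 f 2 f = 4 f^{2}$)
$B{\left(Q,G \right)} = 15 + G$
$197 B{\left(9,-8 \right)} v{\left(T{\left(0 \right)} \right)} = 197 \left(15 - 8\right) \left(- 9 \cdot 4 \cdot 0^{2}\right) = 197 \cdot 7 \left(- 9 \cdot 4 \cdot 0\right) = 1379 \left(\left(-9\right) 0\right) = 1379 \cdot 0 = 0$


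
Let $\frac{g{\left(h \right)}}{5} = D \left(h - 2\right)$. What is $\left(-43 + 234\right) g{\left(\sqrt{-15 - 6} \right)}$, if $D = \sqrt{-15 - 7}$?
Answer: $955 i \sqrt{22} \left(-2 + i \sqrt{21}\right) \approx -20527.0 - 8958.7 i$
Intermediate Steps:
$D = i \sqrt{22}$ ($D = \sqrt{-22} = i \sqrt{22} \approx 4.6904 i$)
$g{\left(h \right)} = 5 i \sqrt{22} \left(-2 + h\right)$ ($g{\left(h \right)} = 5 i \sqrt{22} \left(h - 2\right) = 5 i \sqrt{22} \left(-2 + h\right)$)
$\left(-43 + 234\right) g{\left(\sqrt{-15 - 6} \right)} = \left(-43 + 234\right) 5 i \sqrt{22} \left(-2 + \sqrt{-15 - 6}\right) = 191 \cdot 5 i \sqrt{22} \left(-2 + \sqrt{-21}\right) = 191 \cdot 5 i \sqrt{22} \left(-2 + i \sqrt{21}\right) = 955 i \sqrt{22} \left(-2 + i \sqrt{21}\right)$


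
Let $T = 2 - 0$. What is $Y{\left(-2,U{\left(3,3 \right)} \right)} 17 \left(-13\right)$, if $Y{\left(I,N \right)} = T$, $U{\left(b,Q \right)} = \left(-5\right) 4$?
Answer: $-442$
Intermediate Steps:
$T = 2$ ($T = 2 + 0 = 2$)
$U{\left(b,Q \right)} = -20$
$Y{\left(I,N \right)} = 2$
$Y{\left(-2,U{\left(3,3 \right)} \right)} 17 \left(-13\right) = 2 \cdot 17 \left(-13\right) = 34 \left(-13\right) = -442$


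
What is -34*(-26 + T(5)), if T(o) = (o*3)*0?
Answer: 884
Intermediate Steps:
T(o) = 0 (T(o) = (3*o)*0 = 0)
-34*(-26 + T(5)) = -34*(-26 + 0) = -34*(-26) = 884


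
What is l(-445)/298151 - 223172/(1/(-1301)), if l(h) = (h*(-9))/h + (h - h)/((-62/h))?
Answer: 86567180418563/298151 ≈ 2.9035e+8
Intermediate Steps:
l(h) = -9 (l(h) = (-9*h)/h + 0*(-h/62) = -9 + 0 = -9)
l(-445)/298151 - 223172/(1/(-1301)) = -9/298151 - 223172/(1/(-1301)) = -9*1/298151 - 223172/(-1/1301) = -9/298151 - 223172*(-1301) = -9/298151 + 290346772 = 86567180418563/298151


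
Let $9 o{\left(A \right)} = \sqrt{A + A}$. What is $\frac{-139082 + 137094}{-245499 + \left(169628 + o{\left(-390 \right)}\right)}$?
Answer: $\frac{4072451796}{155423033567} + \frac{11928 i \sqrt{195}}{155423033567} \approx 0.026202 + 1.0717 \cdot 10^{-6} i$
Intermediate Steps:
$o{\left(A \right)} = \frac{\sqrt{2} \sqrt{A}}{9}$ ($o{\left(A \right)} = \frac{\sqrt{A + A}}{9} = \frac{\sqrt{2 A}}{9} = \frac{\sqrt{2} \sqrt{A}}{9}$)
$\frac{-139082 + 137094}{-245499 + \left(169628 + o{\left(-390 \right)}\right)} = \frac{-139082 + 137094}{-245499 + \left(169628 + \frac{\sqrt{2} \sqrt{-390}}{9}\right)} = - \frac{1988}{-245499 + \left(169628 + \frac{\sqrt{2} i \sqrt{390}}{9}\right)} = - \frac{1988}{-245499 + \left(169628 + \frac{2 i \sqrt{195}}{9}\right)} = - \frac{1988}{-75871 + \frac{2 i \sqrt{195}}{9}}$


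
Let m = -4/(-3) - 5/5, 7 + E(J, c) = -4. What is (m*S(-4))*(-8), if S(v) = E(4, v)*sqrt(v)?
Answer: 176*I/3 ≈ 58.667*I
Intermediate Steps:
E(J, c) = -11 (E(J, c) = -7 - 4 = -11)
S(v) = -11*sqrt(v)
m = 1/3 (m = -4*(-1/3) - 5*1/5 = 4/3 - 1 = 1/3 ≈ 0.33333)
(m*S(-4))*(-8) = ((-22*I)/3)*(-8) = -22*I/3*(-8) = 176*I/3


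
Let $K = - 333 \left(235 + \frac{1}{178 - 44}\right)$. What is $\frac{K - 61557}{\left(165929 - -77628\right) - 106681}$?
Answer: $- \frac{18735141}{18341384} \approx -1.0215$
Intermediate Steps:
$K = - \frac{10486503}{134}$ ($K = - 333 \left(235 + \frac{1}{134}\right) = \left(-333\right) \frac{31491}{134} = - \frac{10486503}{134} \approx -78258.0$)
$\frac{K - 61557}{\left(165929 - -77628\right) - 106681} = \frac{- \frac{10486503}{134} - 61557}{\left(165929 - -77628\right) - 106681} = - \frac{18735141}{134 \left(\left(165929 + 77628\right) - 106681\right)} = - \frac{18735141}{134 \left(243557 - 106681\right)} = - \frac{18735141}{134 \cdot 136876} = \left(- \frac{18735141}{134}\right) \frac{1}{136876} = - \frac{18735141}{18341384}$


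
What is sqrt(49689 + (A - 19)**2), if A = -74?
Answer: 3*sqrt(6482) ≈ 241.53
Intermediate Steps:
sqrt(49689 + (A - 19)**2) = sqrt(49689 + (-74 - 19)**2) = sqrt(49689 + (-93)**2) = sqrt(49689 + 8649) = sqrt(58338) = 3*sqrt(6482)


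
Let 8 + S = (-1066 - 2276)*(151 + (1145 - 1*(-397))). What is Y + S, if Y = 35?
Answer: -5657979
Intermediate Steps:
S = -5658014 (S = -8 + (-1066 - 2276)*(151 + (1145 - 1*(-397))) = -8 - 3342*(151 + (1145 + 397)) = -8 - 3342*(151 + 1542) = -8 - 3342*1693 = -8 - 5658006 = -5658014)
Y + S = 35 - 5658014 = -5657979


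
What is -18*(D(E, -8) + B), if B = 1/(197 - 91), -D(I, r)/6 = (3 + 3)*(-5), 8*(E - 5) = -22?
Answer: -171729/53 ≈ -3240.2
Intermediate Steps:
E = 9/4 (E = 5 + (1/8)*(-22) = 5 - 11/4 = 9/4 ≈ 2.2500)
D(I, r) = 180 (D(I, r) = -6*(3 + 3)*(-5) = -36*(-5) = -6*(-30) = 180)
B = 1/106 ≈ 0.0094340
-18*(D(E, -8) + B) = -18*(180 + 1/106) = -18*19081/106 = -171729/53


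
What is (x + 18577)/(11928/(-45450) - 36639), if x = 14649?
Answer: -251686950/277542413 ≈ -0.90684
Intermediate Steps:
(x + 18577)/(11928/(-45450) - 36639) = (14649 + 18577)/(11928/(-45450) - 36639) = 33226/(11928*(-1/45450) - 36639) = 33226/(-1988/7575 - 36639) = 33226/(-277542413/7575) = 33226*(-7575/277542413) = -251686950/277542413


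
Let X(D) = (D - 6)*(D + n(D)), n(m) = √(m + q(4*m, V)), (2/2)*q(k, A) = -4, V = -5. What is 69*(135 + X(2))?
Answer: 8763 - 276*I*√2 ≈ 8763.0 - 390.32*I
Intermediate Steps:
q(k, A) = -4
n(m) = √(-4 + m) (n(m) = √(m - 4) = √(-4 + m))
X(D) = (-6 + D)*(D + √(-4 + D)) (X(D) = (D - 6)*(D + √(-4 + D)) = (-6 + D)*(D + √(-4 + D)))
69*(135 + X(2)) = 69*(135 + (2² - 6*2 - 6*√(-4 + 2) + 2*√(-4 + 2))) = 69*(135 + (4 - 12 - 6*I*√2 + 2*√(-2))) = 69*(135 + (4 - 12 - 6*I*√2 + 2*(I*√2))) = 69*(135 + (4 - 12 - 6*I*√2 + 2*I*√2)) = 69*(135 + (-8 - 4*I*√2)) = 69*(127 - 4*I*√2) = 8763 - 276*I*√2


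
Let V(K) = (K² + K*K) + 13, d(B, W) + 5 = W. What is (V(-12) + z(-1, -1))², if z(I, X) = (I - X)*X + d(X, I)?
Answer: 87025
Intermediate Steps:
d(B, W) = -5 + W
z(I, X) = -5 + I + X*(I - X) (z(I, X) = (I - X)*X + (-5 + I) = X*(I - X) + (-5 + I) = -5 + I + X*(I - X))
V(K) = 13 + 2*K² (V(K) = (K² + K²) + 13 = 2*K² + 13 = 13 + 2*K²)
(V(-12) + z(-1, -1))² = ((13 + 2*(-12)²) + (-5 - 1 - 1*(-1)² - 1*(-1)))² = ((13 + 2*144) + (-5 - 1 - 1*1 + 1))² = ((13 + 288) + (-5 - 1 - 1 + 1))² = (301 - 6)² = 295² = 87025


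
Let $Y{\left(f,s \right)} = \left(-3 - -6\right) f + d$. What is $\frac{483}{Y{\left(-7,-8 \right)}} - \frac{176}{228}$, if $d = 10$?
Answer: $- \frac{28015}{627} \approx -44.681$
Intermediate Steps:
$Y{\left(f,s \right)} = 10 + 3 f$ ($Y{\left(f,s \right)} = \left(-3 - -6\right) f + 10 = \left(-3 + 6\right) f + 10 = 3 f + 10 = 10 + 3 f$)
$\frac{483}{Y{\left(-7,-8 \right)}} - \frac{176}{228} = \frac{483}{10 + 3 \left(-7\right)} - \frac{176}{228} = \frac{483}{10 - 21} - \frac{44}{57} = \frac{483}{-11} - \frac{44}{57} = 483 \left(- \frac{1}{11}\right) - \frac{44}{57} = - \frac{483}{11} - \frac{44}{57} = - \frac{28015}{627}$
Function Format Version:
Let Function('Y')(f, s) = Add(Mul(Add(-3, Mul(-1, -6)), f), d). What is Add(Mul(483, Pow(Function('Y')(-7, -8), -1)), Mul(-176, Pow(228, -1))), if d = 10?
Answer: Rational(-28015, 627) ≈ -44.681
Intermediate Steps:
Function('Y')(f, s) = Add(10, Mul(3, f)) (Function('Y')(f, s) = Add(Mul(Add(-3, Mul(-1, -6)), f), 10) = Add(Mul(Add(-3, 6), f), 10) = Add(Mul(3, f), 10) = Add(10, Mul(3, f)))
Add(Mul(483, Pow(Function('Y')(-7, -8), -1)), Mul(-176, Pow(228, -1))) = Add(Mul(483, Pow(Add(10, Mul(3, -7)), -1)), Mul(-176, Pow(228, -1))) = Add(Mul(483, Pow(Add(10, -21), -1)), Mul(-176, Rational(1, 228))) = Add(Mul(483, Pow(-11, -1)), Rational(-44, 57)) = Add(Mul(483, Rational(-1, 11)), Rational(-44, 57)) = Add(Rational(-483, 11), Rational(-44, 57)) = Rational(-28015, 627)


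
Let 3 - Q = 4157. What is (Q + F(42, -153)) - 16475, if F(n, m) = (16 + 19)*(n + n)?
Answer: -17689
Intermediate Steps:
Q = -4154 (Q = 3 - 1*4157 = 3 - 4157 = -4154)
F(n, m) = 70*n (F(n, m) = 35*(2*n) = 70*n)
(Q + F(42, -153)) - 16475 = (-4154 + 70*42) - 16475 = (-4154 + 2940) - 16475 = -1214 - 16475 = -17689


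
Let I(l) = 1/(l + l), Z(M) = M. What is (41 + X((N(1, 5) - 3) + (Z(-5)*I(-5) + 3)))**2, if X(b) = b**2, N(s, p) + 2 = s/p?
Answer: 18224361/10000 ≈ 1822.4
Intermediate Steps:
N(s, p) = -2 + s/p
I(l) = 1/(2*l)
(41 + X((N(1, 5) - 3) + (Z(-5)*I(-5) + 3)))**2 = (41 + (((-2 + 1/5) - 3) + (-5/(2*(-5)) + 3))**2)**2 = (41 + (((-2 + 1*(1/5)) - 3) + (-5*(-1)/(2*5) + 3))**2)**2 = (41 + (((-2 + 1/5) - 3) + (-5*(-1/10) + 3))**2)**2 = (41 + ((-9/5 - 3) + (1/2 + 3))**2)**2 = (41 + (-24/5 + 7/2)**2)**2 = (41 + (-13/10)**2)**2 = (41 + 169/100)**2 = (4269/100)**2 = 18224361/10000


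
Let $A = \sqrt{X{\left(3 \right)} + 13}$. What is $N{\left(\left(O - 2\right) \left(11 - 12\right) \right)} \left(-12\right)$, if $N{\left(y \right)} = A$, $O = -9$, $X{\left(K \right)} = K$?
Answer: $-48$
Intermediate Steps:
$A = 4$ ($A = \sqrt{3 + 13} = \sqrt{16} = 4$)
$N{\left(y \right)} = 4$
$N{\left(\left(O - 2\right) \left(11 - 12\right) \right)} \left(-12\right) = 4 \left(-12\right) = -48$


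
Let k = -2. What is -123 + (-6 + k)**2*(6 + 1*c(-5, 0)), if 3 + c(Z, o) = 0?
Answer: 69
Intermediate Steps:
c(Z, o) = -3 (c(Z, o) = -3 + 0 = -3)
-123 + (-6 + k)**2*(6 + 1*c(-5, 0)) = -123 + (-6 - 2)**2*(6 + 1*(-3)) = -123 + (-8)**2*(6 - 3) = -123 + 64*3 = -123 + 192 = 69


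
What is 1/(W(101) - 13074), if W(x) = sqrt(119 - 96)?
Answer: -13074/170929453 - sqrt(23)/170929453 ≈ -7.6516e-5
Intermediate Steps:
W(x) = sqrt(23)
1/(W(101) - 13074) = 1/(sqrt(23) - 13074) = 1/(-13074 + sqrt(23))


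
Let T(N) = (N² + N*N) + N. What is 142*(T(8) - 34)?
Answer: 14484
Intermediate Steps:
T(N) = N + 2*N² (T(N) = (N² + N²) + N = 2*N² + N = N + 2*N²)
142*(T(8) - 34) = 142*(8*(1 + 2*8) - 34) = 142*(8*(1 + 16) - 34) = 142*(8*17 - 34) = 142*(136 - 34) = 142*102 = 14484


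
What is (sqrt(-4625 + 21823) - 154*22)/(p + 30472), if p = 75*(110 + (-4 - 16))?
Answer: -1694/18611 + sqrt(17198)/37222 ≈ -0.087498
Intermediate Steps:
p = 6750 (p = 75*(110 - 20) = 75*90 = 6750)
(sqrt(-4625 + 21823) - 154*22)/(p + 30472) = (sqrt(-4625 + 21823) - 154*22)/(6750 + 30472) = (sqrt(17198) - 3388)/37222 = (-3388 + sqrt(17198))*(1/37222) = -1694/18611 + sqrt(17198)/37222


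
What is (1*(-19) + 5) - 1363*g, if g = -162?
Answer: 220792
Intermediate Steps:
(1*(-19) + 5) - 1363*g = (1*(-19) + 5) - 1363*(-162) = (-19 + 5) + 220806 = -14 + 220806 = 220792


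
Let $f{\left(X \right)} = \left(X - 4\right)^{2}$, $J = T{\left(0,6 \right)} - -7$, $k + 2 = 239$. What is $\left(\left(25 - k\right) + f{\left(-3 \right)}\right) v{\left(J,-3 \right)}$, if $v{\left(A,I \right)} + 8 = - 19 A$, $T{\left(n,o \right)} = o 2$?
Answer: $60147$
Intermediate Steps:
$k = 237$ ($k = -2 + 239 = 237$)
$T{\left(n,o \right)} = 2 o$
$J = 19$ ($J = 2 \cdot 6 - -7 = 12 + 7 = 19$)
$v{\left(A,I \right)} = -8 - 19 A$
$f{\left(X \right)} = \left(-4 + X\right)^{2}$
$\left(\left(25 - k\right) + f{\left(-3 \right)}\right) v{\left(J,-3 \right)} = \left(\left(25 - 237\right) + \left(-4 - 3\right)^{2}\right) \left(-8 - 361\right) = \left(\left(25 - 237\right) + \left(-7\right)^{2}\right) \left(-8 - 361\right) = \left(-212 + 49\right) \left(-369\right) = \left(-163\right) \left(-369\right) = 60147$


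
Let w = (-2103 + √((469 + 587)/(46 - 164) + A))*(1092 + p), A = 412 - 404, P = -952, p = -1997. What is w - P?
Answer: 1904167 - 1810*I*√826/59 ≈ 1.9042e+6 - 881.69*I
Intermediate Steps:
A = 8
w = 1903215 - 1810*I*√826/59 (w = (-2103 + √((469 + 587)/(46 - 164) + 8))*(1092 - 1997) = (-2103 + √(1056/(-118) + 8))*(-905) = (-2103 + √(1056*(-1/118) + 8))*(-905) = (-2103 + √(-528/59 + 8))*(-905) = (-2103 + √(-56/59))*(-905) = (-2103 + 2*I*√826/59)*(-905) = 1903215 - 1810*I*√826/59 ≈ 1.9032e+6 - 881.69*I)
w - P = (1903215 - 1810*I*√826/59) - 1*(-952) = (1903215 - 1810*I*√826/59) + 952 = 1904167 - 1810*I*√826/59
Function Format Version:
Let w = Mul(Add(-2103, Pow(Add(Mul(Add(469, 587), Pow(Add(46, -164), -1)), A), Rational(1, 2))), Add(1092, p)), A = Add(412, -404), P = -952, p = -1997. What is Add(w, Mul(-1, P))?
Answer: Add(1904167, Mul(Rational(-1810, 59), I, Pow(826, Rational(1, 2)))) ≈ Add(1.9042e+6, Mul(-881.69, I))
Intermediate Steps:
A = 8
w = Add(1903215, Mul(Rational(-1810, 59), I, Pow(826, Rational(1, 2)))) (w = Mul(Add(-2103, Pow(Add(Mul(Add(469, 587), Pow(Add(46, -164), -1)), 8), Rational(1, 2))), Add(1092, -1997)) = Mul(Add(-2103, Pow(Add(Mul(1056, Pow(-118, -1)), 8), Rational(1, 2))), -905) = Mul(Add(-2103, Pow(Add(Mul(1056, Rational(-1, 118)), 8), Rational(1, 2))), -905) = Mul(Add(-2103, Pow(Add(Rational(-528, 59), 8), Rational(1, 2))), -905) = Mul(Add(-2103, Pow(Rational(-56, 59), Rational(1, 2))), -905) = Mul(Add(-2103, Mul(Rational(2, 59), I, Pow(826, Rational(1, 2)))), -905) = Add(1903215, Mul(Rational(-1810, 59), I, Pow(826, Rational(1, 2)))) ≈ Add(1.9032e+6, Mul(-881.69, I)))
Add(w, Mul(-1, P)) = Add(Add(1903215, Mul(Rational(-1810, 59), I, Pow(826, Rational(1, 2)))), Mul(-1, -952)) = Add(Add(1903215, Mul(Rational(-1810, 59), I, Pow(826, Rational(1, 2)))), 952) = Add(1904167, Mul(Rational(-1810, 59), I, Pow(826, Rational(1, 2))))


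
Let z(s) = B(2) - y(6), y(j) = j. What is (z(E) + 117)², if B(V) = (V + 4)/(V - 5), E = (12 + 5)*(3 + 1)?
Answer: 11881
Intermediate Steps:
E = 68 (E = 17*4 = 68)
B(V) = (4 + V)/(-5 + V)
z(s) = -8 (z(s) = (4 + 2)/(-5 + 2) - 1*6 = 6/(-3) - 6 = -⅓*6 - 6 = -2 - 6 = -8)
(z(E) + 117)² = (-8 + 117)² = 109² = 11881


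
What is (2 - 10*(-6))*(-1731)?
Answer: -107322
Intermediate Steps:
(2 - 10*(-6))*(-1731) = (2 + 60)*(-1731) = 62*(-1731) = -107322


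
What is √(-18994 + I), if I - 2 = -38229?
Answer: I*√57221 ≈ 239.21*I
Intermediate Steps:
I = -38227 (I = 2 - 38229 = -38227)
√(-18994 + I) = √(-18994 - 38227) = √(-57221) = I*√57221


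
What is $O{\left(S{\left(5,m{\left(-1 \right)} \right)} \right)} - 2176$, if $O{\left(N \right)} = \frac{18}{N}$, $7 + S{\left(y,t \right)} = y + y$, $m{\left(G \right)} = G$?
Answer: $-2170$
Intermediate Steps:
$S{\left(y,t \right)} = -7 + 2 y$ ($S{\left(y,t \right)} = -7 + \left(y + y\right) = -7 + 2 y$)
$O{\left(S{\left(5,m{\left(-1 \right)} \right)} \right)} - 2176 = \frac{18}{-7 + 2 \cdot 5} - 2176 = \frac{18}{-7 + 10} - 2176 = \frac{18}{3} - 2176 = 18 \cdot \frac{1}{3} - 2176 = 6 - 2176 = -2170$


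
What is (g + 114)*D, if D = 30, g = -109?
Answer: 150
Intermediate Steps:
(g + 114)*D = (-109 + 114)*30 = 5*30 = 150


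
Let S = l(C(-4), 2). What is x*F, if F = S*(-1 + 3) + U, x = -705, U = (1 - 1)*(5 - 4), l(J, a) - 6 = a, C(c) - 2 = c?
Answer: -11280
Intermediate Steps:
C(c) = 2 + c
l(J, a) = 6 + a
S = 8 (S = 6 + 2 = 8)
U = 0 (U = 0*1 = 0)
F = 16 (F = 8*(-1 + 3) + 0 = 8*2 + 0 = 16 + 0 = 16)
x*F = -705*16 = -11280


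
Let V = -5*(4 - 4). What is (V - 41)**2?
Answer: 1681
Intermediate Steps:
V = 0 (V = -5*0 = 0)
(V - 41)**2 = (0 - 41)**2 = (-41)**2 = 1681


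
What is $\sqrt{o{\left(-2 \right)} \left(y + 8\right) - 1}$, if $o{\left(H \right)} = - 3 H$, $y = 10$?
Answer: $\sqrt{107} \approx 10.344$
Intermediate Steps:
$\sqrt{o{\left(-2 \right)} \left(y + 8\right) - 1} = \sqrt{\left(-3\right) \left(-2\right) \left(10 + 8\right) - 1} = \sqrt{6 \cdot 18 - 1} = \sqrt{108 - 1} = \sqrt{107}$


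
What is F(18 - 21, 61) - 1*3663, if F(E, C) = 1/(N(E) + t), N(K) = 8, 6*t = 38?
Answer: -157506/43 ≈ -3662.9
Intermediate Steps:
t = 19/3 (t = (⅙)*38 = 19/3 ≈ 6.3333)
F(E, C) = 3/43 (F(E, C) = 1/(8 + 19/3) = 1/(43/3) = 3/43)
F(18 - 21, 61) - 1*3663 = 3/43 - 1*3663 = 3/43 - 3663 = -157506/43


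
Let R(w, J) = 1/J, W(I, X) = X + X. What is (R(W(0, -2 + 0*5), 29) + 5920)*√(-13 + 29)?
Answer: 686724/29 ≈ 23680.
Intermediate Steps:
W(I, X) = 2*X
(R(W(0, -2 + 0*5), 29) + 5920)*√(-13 + 29) = (1/29 + 5920)*√(-13 + 29) = (1/29 + 5920)*√16 = (171681/29)*4 = 686724/29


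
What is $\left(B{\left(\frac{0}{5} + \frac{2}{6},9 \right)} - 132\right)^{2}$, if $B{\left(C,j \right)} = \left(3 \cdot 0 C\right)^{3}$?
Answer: $17424$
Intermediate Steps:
$B{\left(C,j \right)} = 0$ ($B{\left(C,j \right)} = \left(0 C\right)^{3} = 0^{3} = 0$)
$\left(B{\left(\frac{0}{5} + \frac{2}{6},9 \right)} - 132\right)^{2} = \left(0 - 132\right)^{2} = \left(-132\right)^{2} = 17424$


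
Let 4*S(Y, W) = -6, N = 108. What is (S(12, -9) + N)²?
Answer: 45369/4 ≈ 11342.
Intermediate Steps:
S(Y, W) = -3/2 (S(Y, W) = (¼)*(-6) = -3/2)
(S(12, -9) + N)² = (-3/2 + 108)² = (213/2)² = 45369/4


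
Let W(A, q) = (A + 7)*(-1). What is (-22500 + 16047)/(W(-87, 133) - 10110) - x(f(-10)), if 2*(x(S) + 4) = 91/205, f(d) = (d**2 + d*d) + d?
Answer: 181822/41123 ≈ 4.4214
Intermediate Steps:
W(A, q) = -7 - A (W(A, q) = (7 + A)*(-1) = -7 - A)
f(d) = d + 2*d**2 (f(d) = (d**2 + d**2) + d = 2*d**2 + d = d + 2*d**2)
x(S) = -1549/410 (x(S) = -4 + (91/205)/2 = -4 + (91*(1/205))/2 = -4 + (1/2)*(91/205) = -4 + 91/410 = -1549/410)
(-22500 + 16047)/(W(-87, 133) - 10110) - x(f(-10)) = (-22500 + 16047)/((-7 - 1*(-87)) - 10110) - 1*(-1549/410) = -6453/((-7 + 87) - 10110) + 1549/410 = -6453/(80 - 10110) + 1549/410 = -6453/(-10030) + 1549/410 = -6453*(-1/10030) + 1549/410 = 6453/10030 + 1549/410 = 181822/41123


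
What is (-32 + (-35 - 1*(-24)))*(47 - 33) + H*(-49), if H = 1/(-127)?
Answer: -76405/127 ≈ -601.61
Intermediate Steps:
H = -1/127 ≈ -0.0078740
(-32 + (-35 - 1*(-24)))*(47 - 33) + H*(-49) = (-32 + (-35 - 1*(-24)))*(47 - 33) - 1/127*(-49) = (-32 + (-35 + 24))*14 + 49/127 = (-32 - 11)*14 + 49/127 = -43*14 + 49/127 = -602 + 49/127 = -76405/127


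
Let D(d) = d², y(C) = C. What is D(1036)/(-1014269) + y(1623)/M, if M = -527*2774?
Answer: -1570695434395/1482757822562 ≈ -1.0593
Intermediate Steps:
M = -1461898
D(1036)/(-1014269) + y(1623)/M = 1036²/(-1014269) + 1623/(-1461898) = 1073296*(-1/1014269) + 1623*(-1/1461898) = -1073296/1014269 - 1623/1461898 = -1570695434395/1482757822562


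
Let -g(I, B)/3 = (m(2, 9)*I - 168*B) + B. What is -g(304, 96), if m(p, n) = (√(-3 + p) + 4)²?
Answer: -34416 + 7296*I ≈ -34416.0 + 7296.0*I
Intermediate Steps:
m(p, n) = (4 + √(-3 + p))²
g(I, B) = 501*B - 3*I*(4 + I)² (g(I, B) = -3*(((4 + √(-3 + 2))²*I - 168*B) + B) = -3*(((4 + √(-1))²*I - 168*B) + B) = -3*(((4 + I)²*I - 168*B) + B) = -3*((I*(4 + I)² - 168*B) + B) = -3*((-168*B + I*(4 + I)²) + B) = -3*(-167*B + I*(4 + I)²) = 501*B - 3*I*(4 + I)²)
-g(304, 96) = -(501*96 - 3*304*(4 + I)²) = -(48096 - 912*(4 + I)²) = -48096 + 912*(4 + I)²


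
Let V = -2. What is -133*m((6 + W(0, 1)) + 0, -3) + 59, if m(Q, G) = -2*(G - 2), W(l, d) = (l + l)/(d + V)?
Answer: -1271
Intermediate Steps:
W(l, d) = 2*l/(-2 + d) (W(l, d) = (l + l)/(d - 2) = (2*l)/(-2 + d) = 2*l/(-2 + d))
m(Q, G) = 4 - 2*G (m(Q, G) = -2*(-2 + G) = 4 - 2*G)
-133*m((6 + W(0, 1)) + 0, -3) + 59 = -133*(4 - 2*(-3)) + 59 = -133*(4 + 6) + 59 = -133*10 + 59 = -1330 + 59 = -1271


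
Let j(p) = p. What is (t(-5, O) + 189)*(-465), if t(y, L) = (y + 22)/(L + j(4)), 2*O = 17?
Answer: -442587/5 ≈ -88517.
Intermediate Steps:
O = 17/2 (O = (1/2)*17 = 17/2 ≈ 8.5000)
t(y, L) = (22 + y)/(4 + L) (t(y, L) = (y + 22)/(L + 4) = (22 + y)/(4 + L))
(t(-5, O) + 189)*(-465) = ((22 - 5)/(4 + 17/2) + 189)*(-465) = (17/(25/2) + 189)*(-465) = ((2/25)*17 + 189)*(-465) = (34/25 + 189)*(-465) = (4759/25)*(-465) = -442587/5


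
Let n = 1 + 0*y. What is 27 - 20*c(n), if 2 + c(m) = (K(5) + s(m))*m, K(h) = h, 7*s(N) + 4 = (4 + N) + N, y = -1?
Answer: -271/7 ≈ -38.714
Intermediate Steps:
s(N) = 2*N/7 (s(N) = -4/7 + ((4 + N) + N)/7 = -4/7 + (4 + 2*N)/7 = -4/7 + (4/7 + 2*N/7) = 2*N/7)
n = 1 (n = 1 + 0*(-1) = 1 + 0 = 1)
c(m) = -2 + m*(5 + 2*m/7) (c(m) = -2 + (5 + 2*m/7)*m = -2 + m*(5 + 2*m/7))
27 - 20*c(n) = 27 - 20*(-2 + 5*1 + (2/7)*1²) = 27 - 20*(-2 + 5 + (2/7)*1) = 27 - 20*(-2 + 5 + 2/7) = 27 - 20*23/7 = 27 - 460/7 = -271/7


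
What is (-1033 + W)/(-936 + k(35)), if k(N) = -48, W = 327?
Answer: 353/492 ≈ 0.71748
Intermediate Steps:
(-1033 + W)/(-936 + k(35)) = (-1033 + 327)/(-936 - 48) = -706/(-984) = -706*(-1/984) = 353/492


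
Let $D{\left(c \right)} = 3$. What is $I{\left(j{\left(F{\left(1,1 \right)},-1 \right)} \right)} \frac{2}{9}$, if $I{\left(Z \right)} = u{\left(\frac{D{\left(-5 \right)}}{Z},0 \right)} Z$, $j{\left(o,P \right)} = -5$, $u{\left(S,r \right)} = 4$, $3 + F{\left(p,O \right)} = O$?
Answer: $- \frac{40}{9} \approx -4.4444$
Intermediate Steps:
$F{\left(p,O \right)} = -3 + O$
$I{\left(Z \right)} = 4 Z$
$I{\left(j{\left(F{\left(1,1 \right)},-1 \right)} \right)} \frac{2}{9} = 4 \left(-5\right) \frac{2}{9} = - 20 \cdot 2 \cdot \frac{1}{9} = \left(-20\right) \frac{2}{9} = - \frac{40}{9}$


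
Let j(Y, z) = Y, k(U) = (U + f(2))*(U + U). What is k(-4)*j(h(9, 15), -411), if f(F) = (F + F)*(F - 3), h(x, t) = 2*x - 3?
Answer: 960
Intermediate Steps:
h(x, t) = -3 + 2*x
f(F) = 2*F*(-3 + F) (f(F) = (2*F)*(-3 + F) = 2*F*(-3 + F))
k(U) = 2*U*(-4 + U) (k(U) = (U + 2*2*(-3 + 2))*(U + U) = (U + 2*2*(-1))*(2*U) = (U - 4)*(2*U) = (-4 + U)*(2*U) = 2*U*(-4 + U))
k(-4)*j(h(9, 15), -411) = (2*(-4)*(-4 - 4))*(-3 + 2*9) = (2*(-4)*(-8))*(-3 + 18) = 64*15 = 960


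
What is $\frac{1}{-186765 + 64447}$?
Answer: $- \frac{1}{122318} \approx -8.1754 \cdot 10^{-6}$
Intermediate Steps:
$\frac{1}{-186765 + 64447} = \frac{1}{-122318} = - \frac{1}{122318}$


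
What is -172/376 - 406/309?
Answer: -51451/29046 ≈ -1.7714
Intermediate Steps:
-172/376 - 406/309 = -172*1/376 - 406*1/309 = -43/94 - 406/309 = -51451/29046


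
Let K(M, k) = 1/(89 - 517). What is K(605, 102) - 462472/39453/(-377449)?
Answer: -14693557381/6373560029916 ≈ -0.0023054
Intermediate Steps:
K(M, k) = -1/428 (K(M, k) = 1/(-428) = -1/428)
K(605, 102) - 462472/39453/(-377449) = -1/428 - 462472/39453/(-377449) = -1/428 - 462472*1/39453*(-1/377449) = -1/428 - 462472/39453*(-1/377449) = -1/428 + 462472/14891495397 = -14693557381/6373560029916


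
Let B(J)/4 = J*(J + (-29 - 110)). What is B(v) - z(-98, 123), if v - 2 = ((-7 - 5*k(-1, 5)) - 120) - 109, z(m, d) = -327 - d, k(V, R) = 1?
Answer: 361818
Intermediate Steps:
v = -239 (v = 2 + (((-7 - 5*1) - 120) - 109) = 2 + (((-7 - 5) - 120) - 109) = 2 + ((-12 - 120) - 109) = 2 + (-132 - 109) = 2 - 241 = -239)
B(J) = 4*J*(-139 + J) (B(J) = 4*(J*(J + (-29 - 110))) = 4*(J*(J - 139)) = 4*(J*(-139 + J)) = 4*J*(-139 + J))
B(v) - z(-98, 123) = 4*(-239)*(-139 - 239) - (-327 - 1*123) = 4*(-239)*(-378) - (-327 - 123) = 361368 - 1*(-450) = 361368 + 450 = 361818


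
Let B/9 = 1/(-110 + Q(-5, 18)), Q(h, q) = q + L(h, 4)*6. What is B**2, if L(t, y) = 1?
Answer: 81/7396 ≈ 0.010952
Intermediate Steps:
Q(h, q) = 6 + q (Q(h, q) = q + 1*6 = q + 6 = 6 + q)
B = -9/86 (B = 9/(-110 + (6 + 18)) = 9/(-110 + 24) = 9/(-86) = 9*(-1/86) = -9/86 ≈ -0.10465)
B**2 = (-9/86)**2 = 81/7396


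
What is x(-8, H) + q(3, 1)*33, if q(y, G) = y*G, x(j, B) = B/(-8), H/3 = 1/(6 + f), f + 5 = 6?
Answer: 5541/56 ≈ 98.946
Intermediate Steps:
f = 1 (f = -5 + 6 = 1)
H = 3/7 (H = 3/(6 + 1) = 3/7 ≈ 0.42857)
x(j, B) = -B/8 (x(j, B) = B*(-⅛) = -B/8)
q(y, G) = G*y
x(-8, H) + q(3, 1)*33 = -⅛*3/7 + (1*3)*33 = -3/56 + 3*33 = -3/56 + 99 = 5541/56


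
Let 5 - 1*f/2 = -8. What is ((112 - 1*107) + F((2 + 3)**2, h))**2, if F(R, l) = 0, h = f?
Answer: 25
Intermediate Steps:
f = 26 (f = 10 - 2*(-8) = 10 + 16 = 26)
h = 26
((112 - 1*107) + F((2 + 3)**2, h))**2 = ((112 - 1*107) + 0)**2 = ((112 - 107) + 0)**2 = (5 + 0)**2 = 5**2 = 25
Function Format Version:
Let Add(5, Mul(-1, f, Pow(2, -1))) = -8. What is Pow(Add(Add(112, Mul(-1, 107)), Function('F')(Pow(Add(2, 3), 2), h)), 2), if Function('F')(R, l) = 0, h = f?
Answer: 25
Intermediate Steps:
f = 26 (f = Add(10, Mul(-2, -8)) = Add(10, 16) = 26)
h = 26
Pow(Add(Add(112, Mul(-1, 107)), Function('F')(Pow(Add(2, 3), 2), h)), 2) = Pow(Add(Add(112, Mul(-1, 107)), 0), 2) = Pow(Add(Add(112, -107), 0), 2) = Pow(Add(5, 0), 2) = Pow(5, 2) = 25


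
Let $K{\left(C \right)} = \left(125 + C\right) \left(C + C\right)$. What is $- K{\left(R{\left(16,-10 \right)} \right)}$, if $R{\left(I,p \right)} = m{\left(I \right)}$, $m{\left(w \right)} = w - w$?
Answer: $0$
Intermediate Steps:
$m{\left(w \right)} = 0$
$R{\left(I,p \right)} = 0$
$K{\left(C \right)} = 2 C \left(125 + C\right)$ ($K{\left(C \right)} = \left(125 + C\right) 2 C = 2 C \left(125 + C\right)$)
$- K{\left(R{\left(16,-10 \right)} \right)} = - 2 \cdot 0 \left(125 + 0\right) = - 2 \cdot 0 \cdot 125 = \left(-1\right) 0 = 0$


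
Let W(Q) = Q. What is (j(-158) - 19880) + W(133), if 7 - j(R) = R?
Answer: -19582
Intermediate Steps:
j(R) = 7 - R
(j(-158) - 19880) + W(133) = ((7 - 1*(-158)) - 19880) + 133 = ((7 + 158) - 19880) + 133 = (165 - 19880) + 133 = -19715 + 133 = -19582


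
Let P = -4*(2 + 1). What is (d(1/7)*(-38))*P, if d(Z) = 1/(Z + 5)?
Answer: 266/3 ≈ 88.667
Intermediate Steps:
d(Z) = 1/(5 + Z)
P = -12 (P = -4*3 = -12)
(d(1/7)*(-38))*P = (-38/(5 + 1/7))*(-12) = (-38/(36/7))*(-12) = ((7/36)*(-38))*(-12) = -133/18*(-12) = 266/3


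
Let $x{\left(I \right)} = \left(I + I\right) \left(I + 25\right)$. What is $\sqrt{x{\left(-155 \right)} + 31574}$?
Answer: $33 \sqrt{66} \approx 268.09$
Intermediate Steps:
$x{\left(I \right)} = 2 I \left(25 + I\right)$
$\sqrt{x{\left(-155 \right)} + 31574} = \sqrt{2 \left(-155\right) \left(25 - 155\right) + 31574} = \sqrt{2 \left(-155\right) \left(-130\right) + 31574} = \sqrt{40300 + 31574} = \sqrt{71874} = 33 \sqrt{66}$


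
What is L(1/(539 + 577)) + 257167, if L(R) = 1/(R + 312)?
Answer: 89543750347/348193 ≈ 2.5717e+5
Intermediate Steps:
L(R) = 1/(312 + R)
L(1/(539 + 577)) + 257167 = 1/(312 + 1/(539 + 577)) + 257167 = 1/(312 + 1/1116) + 257167 = 1/(348193/1116) + 257167 = 1116/348193 + 257167 = 89543750347/348193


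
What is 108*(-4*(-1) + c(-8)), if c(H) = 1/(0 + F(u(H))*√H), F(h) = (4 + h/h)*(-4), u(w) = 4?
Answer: 432 + 27*I*√2/20 ≈ 432.0 + 1.9092*I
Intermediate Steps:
F(h) = -20 (F(h) = (4 + 1)*(-4) = 5*(-4) = -20)
c(H) = -1/(20*√H) (c(H) = 1/(0 - 20*√H) = 1/(-20*√H) = -1/(20*√H))
108*(-4*(-1) + c(-8)) = 108*(-4*(-1) - (-1)*I*√2/80) = 108*(4 - (-1)*I*√2/80) = 108*(4 + I*√2/80) = 432 + 27*I*√2/20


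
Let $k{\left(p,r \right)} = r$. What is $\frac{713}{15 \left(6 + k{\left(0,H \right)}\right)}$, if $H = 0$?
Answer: $\frac{713}{90} \approx 7.9222$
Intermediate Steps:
$\frac{713}{15 \left(6 + k{\left(0,H \right)}\right)} = \frac{713}{15 \left(6 + 0\right)} = \frac{713}{15 \cdot 6} = \frac{713}{90}$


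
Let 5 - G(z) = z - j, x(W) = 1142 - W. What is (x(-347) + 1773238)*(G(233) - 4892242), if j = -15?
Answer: -8682825226595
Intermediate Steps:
G(z) = -10 - z (G(z) = 5 - (z - 1*(-15)) = 5 - (z + 15) = 5 - (15 + z) = 5 + (-15 - z) = -10 - z)
(x(-347) + 1773238)*(G(233) - 4892242) = ((1142 - 1*(-347)) + 1773238)*((-10 - 1*233) - 4892242) = ((1142 + 347) + 1773238)*((-10 - 233) - 4892242) = (1489 + 1773238)*(-243 - 4892242) = 1774727*(-4892485) = -8682825226595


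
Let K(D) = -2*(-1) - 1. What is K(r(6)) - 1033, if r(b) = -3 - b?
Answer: -1032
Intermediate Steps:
K(D) = 1 (K(D) = 2 - 1 = 1)
K(r(6)) - 1033 = 1 - 1033 = -1032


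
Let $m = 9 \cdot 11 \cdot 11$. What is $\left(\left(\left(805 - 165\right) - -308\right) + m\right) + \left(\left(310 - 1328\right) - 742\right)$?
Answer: $277$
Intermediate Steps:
$m = 1089$ ($m = 99 \cdot 11 = 1089$)
$\left(\left(\left(805 - 165\right) - -308\right) + m\right) + \left(\left(310 - 1328\right) - 742\right) = \left(\left(\left(805 - 165\right) - -308\right) + 1089\right) + \left(\left(310 - 1328\right) - 742\right) = \left(\left(\left(805 - 165\right) + 308\right) + 1089\right) - 1760 = \left(\left(640 + 308\right) + 1089\right) - 1760 = \left(948 + 1089\right) - 1760 = 2037 - 1760 = 277$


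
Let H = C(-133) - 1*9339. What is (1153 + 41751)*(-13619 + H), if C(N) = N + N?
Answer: -996402496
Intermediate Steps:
C(N) = 2*N
H = -9605 (H = 2*(-133) - 1*9339 = -266 - 9339 = -9605)
(1153 + 41751)*(-13619 + H) = (1153 + 41751)*(-13619 - 9605) = 42904*(-23224) = -996402496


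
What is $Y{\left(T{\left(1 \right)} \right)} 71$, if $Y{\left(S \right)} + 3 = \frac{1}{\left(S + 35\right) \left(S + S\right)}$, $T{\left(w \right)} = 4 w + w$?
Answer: $- \frac{85129}{400} \approx -212.82$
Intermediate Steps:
$T{\left(w \right)} = 5 w$
$Y{\left(S \right)} = -3 + \frac{1}{2 S \left(35 + S\right)}$ ($Y{\left(S \right)} = -3 + \frac{1}{\left(S + 35\right) \left(S + S\right)} = -3 + \frac{1}{\left(35 + S\right) 2 S} = -3 + \frac{1}{2 S \left(35 + S\right)}$)
$Y{\left(T{\left(1 \right)} \right)} 71 = \frac{1 - 210 \cdot 5 \cdot 1 - 6 \left(5 \cdot 1\right)^{2}}{2 \cdot 5 \cdot 1 \left(35 + 5 \cdot 1\right)} 71 = \frac{1 - 1050 - 6 \cdot 5^{2}}{2 \cdot 5 \left(35 + 5\right)} 71 = \frac{1}{2} \cdot \frac{1}{5} \cdot \frac{1}{40} \left(1 - 1050 - 150\right) 71 = \frac{1}{2} \cdot \frac{1}{5} \cdot \frac{1}{40} \left(-1199\right) 71 = \left(- \frac{1199}{400}\right) 71 = - \frac{85129}{400}$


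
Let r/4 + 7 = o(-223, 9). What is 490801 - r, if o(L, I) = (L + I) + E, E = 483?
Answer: 489753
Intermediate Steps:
o(L, I) = 483 + I + L (o(L, I) = (L + I) + 483 = (I + L) + 483 = 483 + I + L)
r = 1048 (r = -28 + 4*(483 + 9 - 223) = -28 + 4*269 = -28 + 1076 = 1048)
490801 - r = 490801 - 1*1048 = 490801 - 1048 = 489753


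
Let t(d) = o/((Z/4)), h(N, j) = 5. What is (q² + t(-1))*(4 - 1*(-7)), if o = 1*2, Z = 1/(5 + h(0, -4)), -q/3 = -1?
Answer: 979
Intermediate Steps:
q = 3 (q = -3*(-1) = 3)
Z = ⅒ (Z = 1/(5 + 5) = 1/10 = ⅒ ≈ 0.10000)
o = 2
t(d) = 80 (t(d) = 2/(((⅒)/4)) = 2/(((⅒)*(¼))) = 2/(1/40) = 2*40 = 80)
(q² + t(-1))*(4 - 1*(-7)) = (3² + 80)*(4 - 1*(-7)) = (9 + 80)*(4 + 7) = 89*11 = 979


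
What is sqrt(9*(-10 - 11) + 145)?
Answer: 2*I*sqrt(11) ≈ 6.6332*I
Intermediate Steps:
sqrt(9*(-10 - 11) + 145) = sqrt(9*(-21) + 145) = sqrt(-189 + 145) = sqrt(-44) = 2*I*sqrt(11)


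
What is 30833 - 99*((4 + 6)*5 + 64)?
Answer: 19547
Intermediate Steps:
30833 - 99*((4 + 6)*5 + 64) = 30833 - 99*(10*5 + 64) = 30833 - 99*(50 + 64) = 30833 - 99*114 = 30833 - 1*11286 = 30833 - 11286 = 19547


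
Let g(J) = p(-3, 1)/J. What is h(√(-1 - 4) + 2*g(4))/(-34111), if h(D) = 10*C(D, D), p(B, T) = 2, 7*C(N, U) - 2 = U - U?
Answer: -20/238777 ≈ -8.3760e-5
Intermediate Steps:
C(N, U) = 2/7 (C(N, U) = 2/7 + (U - U)/7 = 2/7 + (⅐)*0 = 2/7 + 0 = 2/7)
g(J) = 2/J
h(D) = 20/7 (h(D) = 10*(2/7) = 20/7)
h(√(-1 - 4) + 2*g(4))/(-34111) = (20/7)/(-34111) = (20/7)*(-1/34111) = -20/238777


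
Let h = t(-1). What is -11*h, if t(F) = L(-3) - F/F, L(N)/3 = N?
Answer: 110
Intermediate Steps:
L(N) = 3*N
t(F) = -10 (t(F) = 3*(-3) - F/F = -9 - 1*1 = -9 - 1 = -10)
h = -10
-11*h = -11*(-10) = 110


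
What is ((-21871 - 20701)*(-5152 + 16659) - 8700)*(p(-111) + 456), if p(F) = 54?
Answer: -249841199040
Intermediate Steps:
((-21871 - 20701)*(-5152 + 16659) - 8700)*(p(-111) + 456) = ((-21871 - 20701)*(-5152 + 16659) - 8700)*(54 + 456) = (-42572*11507 - 8700)*510 = (-489876004 - 8700)*510 = -489884704*510 = -249841199040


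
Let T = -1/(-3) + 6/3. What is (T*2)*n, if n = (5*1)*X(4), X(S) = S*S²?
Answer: 4480/3 ≈ 1493.3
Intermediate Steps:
X(S) = S³
T = 7/3 (T = -1*(-⅓) + 6*(⅓) = ⅓ + 2 = 7/3 ≈ 2.3333)
n = 320 (n = (5*1)*4³ = 5*64 = 320)
(T*2)*n = ((7/3)*2)*320 = (14/3)*320 = 4480/3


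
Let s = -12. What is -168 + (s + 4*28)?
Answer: -68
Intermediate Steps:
-168 + (s + 4*28) = -168 + (-12 + 4*28) = -168 + (-12 + 112) = -168 + 100 = -68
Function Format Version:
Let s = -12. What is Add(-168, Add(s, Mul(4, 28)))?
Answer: -68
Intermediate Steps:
Add(-168, Add(s, Mul(4, 28))) = Add(-168, Add(-12, Mul(4, 28))) = Add(-168, Add(-12, 112)) = Add(-168, 100) = -68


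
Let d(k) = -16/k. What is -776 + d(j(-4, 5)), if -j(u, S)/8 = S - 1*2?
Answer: -2326/3 ≈ -775.33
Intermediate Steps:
j(u, S) = 16 - 8*S (j(u, S) = -8*(S - 1*2) = -8*(S - 2) = -8*(-2 + S) = 16 - 8*S)
-776 + d(j(-4, 5)) = -776 - 16/(16 - 8*5) = -776 - 16/(16 - 40) = -776 - 16/(-24) = -776 - 16*(-1/24) = -776 + ⅔ = -2326/3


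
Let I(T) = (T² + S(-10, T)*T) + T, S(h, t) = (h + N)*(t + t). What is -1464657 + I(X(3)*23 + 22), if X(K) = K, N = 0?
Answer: -1621905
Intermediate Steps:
S(h, t) = 2*h*t (S(h, t) = (h + 0)*(t + t) = h*(2*t) = 2*h*t)
I(T) = T - 19*T² (I(T) = (T² + (2*(-10)*T)*T) + T = (T² + (-20*T)*T) + T = (T² - 20*T²) + T = -19*T² + T = T - 19*T²)
-1464657 + I(X(3)*23 + 22) = -1464657 + (3*23 + 22)*(1 - 19*(3*23 + 22)) = -1464657 + (69 + 22)*(1 - 19*(69 + 22)) = -1464657 + 91*(1 - 19*91) = -1464657 + 91*(1 - 1729) = -1464657 + 91*(-1728) = -1464657 - 157248 = -1621905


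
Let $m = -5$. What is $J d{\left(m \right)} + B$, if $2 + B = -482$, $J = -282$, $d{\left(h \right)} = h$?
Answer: $926$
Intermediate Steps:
$B = -484$ ($B = -2 - 482 = -484$)
$J d{\left(m \right)} + B = \left(-282\right) \left(-5\right) - 484 = 1410 - 484 = 926$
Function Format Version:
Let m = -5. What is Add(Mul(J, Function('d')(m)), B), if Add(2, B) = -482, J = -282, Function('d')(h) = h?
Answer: 926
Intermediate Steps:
B = -484 (B = Add(-2, -482) = -484)
Add(Mul(J, Function('d')(m)), B) = Add(Mul(-282, -5), -484) = Add(1410, -484) = 926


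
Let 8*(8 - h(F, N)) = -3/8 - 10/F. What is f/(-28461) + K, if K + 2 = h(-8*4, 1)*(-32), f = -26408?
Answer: -29294581/113844 ≈ -257.32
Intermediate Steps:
h(F, N) = 515/64 + 5/(4*F) (h(F, N) = 8 - (-3/8 - 10/F)/8 = 8 + (3/64 + 5/(4*F)) = 515/64 + 5/(4*F))
K = -1033/4 (K = -2 + (5*(16 + 103*(-8*4))/(64*((-8*4))))*(-32) = -2 + ((5/64)*(16 + 103*(-32))/(-32))*(-32) = -2 + ((5/64)*(-1/32)*(16 - 3296))*(-32) = -2 + ((5/64)*(-1/32)*(-3280))*(-32) = -2 + (1025/128)*(-32) = -2 - 1025/4 = -1033/4 ≈ -258.25)
f/(-28461) + K = -26408/(-28461) - 1033/4 = -26408*(-1/28461) - 1033/4 = 26408/28461 - 1033/4 = -29294581/113844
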